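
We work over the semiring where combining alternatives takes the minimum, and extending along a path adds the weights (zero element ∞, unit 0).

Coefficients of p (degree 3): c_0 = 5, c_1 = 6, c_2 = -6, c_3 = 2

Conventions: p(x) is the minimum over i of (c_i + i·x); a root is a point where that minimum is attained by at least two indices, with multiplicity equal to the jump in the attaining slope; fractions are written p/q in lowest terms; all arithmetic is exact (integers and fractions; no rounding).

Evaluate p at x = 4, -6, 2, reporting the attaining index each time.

p(4) = min(5+0·4=5, 6+1·4=10, -6+2·4=2, 2+3·4=14) = 2 (attained by i=2)
p(-6) = min(5+0·(-6)=5, 6+1·(-6)=0, -6+2·(-6)=-18, 2+3·(-6)=-16) = -18 (attained by i=2)
p(2) = min(5+0·2=5, 6+1·2=8, -6+2·2=-2, 2+3·2=8) = -2 (attained by i=2)
Answer: p(4) = 2; p(-6) = -18; p(2) = -2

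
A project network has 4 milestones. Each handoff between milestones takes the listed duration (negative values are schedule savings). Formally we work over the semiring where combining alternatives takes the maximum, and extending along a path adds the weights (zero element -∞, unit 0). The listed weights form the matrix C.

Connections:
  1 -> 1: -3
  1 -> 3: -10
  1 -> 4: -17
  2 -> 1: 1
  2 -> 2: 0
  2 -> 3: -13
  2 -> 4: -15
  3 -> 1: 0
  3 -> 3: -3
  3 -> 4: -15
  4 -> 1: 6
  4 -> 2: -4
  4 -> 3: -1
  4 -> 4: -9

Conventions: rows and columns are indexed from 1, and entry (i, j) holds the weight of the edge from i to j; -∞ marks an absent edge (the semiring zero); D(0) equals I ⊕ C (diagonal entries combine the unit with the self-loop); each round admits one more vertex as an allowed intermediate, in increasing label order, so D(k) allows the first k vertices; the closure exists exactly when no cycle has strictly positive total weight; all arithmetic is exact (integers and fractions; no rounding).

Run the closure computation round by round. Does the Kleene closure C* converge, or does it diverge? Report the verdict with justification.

D(0):
  [0, -∞, -10, -17]
  [1, 0, -13, -15]
  [0, -∞, 0, -15]
  [6, -4, -1, 0]
D(1):
  [0, -∞, -10, -17]
  [1, 0, -9, -15]
  [0, -∞, 0, -15]
  [6, -4, -1, 0]
D(2):
  [0, -∞, -10, -17]
  [1, 0, -9, -15]
  [0, -∞, 0, -15]
  [6, -4, -1, 0]
D(3):
  [0, -∞, -10, -17]
  [1, 0, -9, -15]
  [0, -∞, 0, -15]
  [6, -4, -1, 0]
D(4):
  [0, -21, -10, -17]
  [1, 0, -9, -15]
  [0, -19, 0, -15]
  [6, -4, -1, 0]
Key observation: every diagonal entry stays at the unit through all rounds, so no improving cycle exists.
Answer: CONVERGES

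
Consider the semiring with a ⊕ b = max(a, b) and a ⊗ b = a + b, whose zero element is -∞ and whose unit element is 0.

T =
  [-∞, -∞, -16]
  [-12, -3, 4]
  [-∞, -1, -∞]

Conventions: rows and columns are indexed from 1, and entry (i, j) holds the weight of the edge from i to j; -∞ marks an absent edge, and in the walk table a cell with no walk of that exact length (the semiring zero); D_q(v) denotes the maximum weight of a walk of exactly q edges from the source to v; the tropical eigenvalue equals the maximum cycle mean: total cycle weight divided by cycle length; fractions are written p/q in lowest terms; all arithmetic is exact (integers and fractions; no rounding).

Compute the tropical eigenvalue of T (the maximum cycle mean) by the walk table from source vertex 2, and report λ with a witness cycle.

q=0: [-∞, 0, -∞]
q=1: [-12, -3, 4]
q=2: [-15, 3, 1]
q=3: [-9, 0, 7]
Optimal cycle mean attained by: cycle 2->3->2, total 4 + (-1), length 2.
Answer: λ = 3/2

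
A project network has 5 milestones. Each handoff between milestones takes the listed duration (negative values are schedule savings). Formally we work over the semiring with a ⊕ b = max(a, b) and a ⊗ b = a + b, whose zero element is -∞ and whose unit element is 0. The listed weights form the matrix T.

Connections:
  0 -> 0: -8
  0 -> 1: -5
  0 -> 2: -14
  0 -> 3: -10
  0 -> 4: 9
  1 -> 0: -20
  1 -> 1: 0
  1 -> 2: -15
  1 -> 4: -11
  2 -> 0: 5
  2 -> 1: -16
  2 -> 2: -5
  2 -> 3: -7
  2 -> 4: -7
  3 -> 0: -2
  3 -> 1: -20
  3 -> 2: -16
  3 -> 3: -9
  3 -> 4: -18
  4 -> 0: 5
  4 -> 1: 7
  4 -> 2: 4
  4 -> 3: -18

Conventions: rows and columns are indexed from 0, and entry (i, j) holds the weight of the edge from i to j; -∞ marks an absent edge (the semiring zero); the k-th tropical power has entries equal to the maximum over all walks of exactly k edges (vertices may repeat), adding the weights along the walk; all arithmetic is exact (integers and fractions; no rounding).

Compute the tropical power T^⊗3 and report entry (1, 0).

T^⊗2:
  [14, 16, 13, -9, 1]
  [-6, 0, -7, -22, -11]
  [0, 0, -3, -5, 14]
  [-10, -7, -14, -12, 7]
  [9, 7, -1, -3, 14]
T^⊗3:
  [18, 16, 8, 6, 23]
  [-2, 0, -7, -14, 3]
  [19, 21, 18, -4, 9]
  [12, 14, 11, -11, -1]
  [19, 21, 18, -1, 18]
Key observation: the optimum is the walk 1->4->2->0, with weight (-11) + 4 + 5 = -2.
Optimal value attained by: walk 1->4->2->0.
Answer: (T^⊗3)[1][0] = -2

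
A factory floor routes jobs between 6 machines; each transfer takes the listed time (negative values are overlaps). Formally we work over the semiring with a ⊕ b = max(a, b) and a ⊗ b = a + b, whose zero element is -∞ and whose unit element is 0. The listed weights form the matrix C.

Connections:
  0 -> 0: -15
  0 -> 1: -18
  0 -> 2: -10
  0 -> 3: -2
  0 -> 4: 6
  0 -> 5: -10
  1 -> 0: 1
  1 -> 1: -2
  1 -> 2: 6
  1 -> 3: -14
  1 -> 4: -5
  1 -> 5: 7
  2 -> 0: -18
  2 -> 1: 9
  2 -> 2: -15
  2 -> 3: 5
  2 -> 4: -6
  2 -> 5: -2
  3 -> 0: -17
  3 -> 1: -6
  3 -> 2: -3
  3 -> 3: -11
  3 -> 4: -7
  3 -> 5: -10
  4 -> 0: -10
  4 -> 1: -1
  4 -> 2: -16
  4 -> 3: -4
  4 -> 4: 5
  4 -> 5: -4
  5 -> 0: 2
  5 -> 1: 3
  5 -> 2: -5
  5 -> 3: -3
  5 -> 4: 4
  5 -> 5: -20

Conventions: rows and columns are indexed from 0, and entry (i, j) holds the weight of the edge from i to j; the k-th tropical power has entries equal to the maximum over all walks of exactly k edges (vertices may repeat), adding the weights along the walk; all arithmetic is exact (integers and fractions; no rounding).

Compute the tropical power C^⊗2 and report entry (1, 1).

C^⊗2:
  [-4, 5, -5, 2, 11, 2]
  [9, 15, 4, 11, 11, 5]
  [10, 7, 15, -5, 4, 16]
  [-5, 6, 0, 2, -2, 1]
  [0, 4, 5, 1, 10, 6]
  [4, 4, 9, 0, 9, 10]
Key observation: the optimum is the walk 1->2->1, with weight 6 + 9 = 15.
Optimal value attained by: walk 1->2->1.
Answer: (C^⊗2)[1][1] = 15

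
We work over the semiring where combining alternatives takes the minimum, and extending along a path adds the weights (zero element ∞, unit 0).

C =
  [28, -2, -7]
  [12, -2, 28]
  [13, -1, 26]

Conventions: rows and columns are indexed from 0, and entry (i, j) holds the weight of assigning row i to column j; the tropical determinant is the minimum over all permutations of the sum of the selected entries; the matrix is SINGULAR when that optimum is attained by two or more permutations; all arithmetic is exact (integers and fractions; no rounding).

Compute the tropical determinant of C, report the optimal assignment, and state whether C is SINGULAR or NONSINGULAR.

σ = (0, 1, 2): 28 + (-2) + 26 = 52
σ = (0, 2, 1): 28 + 28 + (-1) = 55
σ = (1, 0, 2): (-2) + 12 + 26 = 36
σ = (1, 2, 0): (-2) + 28 + 13 = 39
σ = (2, 0, 1): (-7) + 12 + (-1) = 4
σ = (2, 1, 0): (-7) + (-2) + 13 = 4
Optimal value attained by: σ = (2, 0, 1).
Answer: det⊕(C) = 4; verdict: SINGULAR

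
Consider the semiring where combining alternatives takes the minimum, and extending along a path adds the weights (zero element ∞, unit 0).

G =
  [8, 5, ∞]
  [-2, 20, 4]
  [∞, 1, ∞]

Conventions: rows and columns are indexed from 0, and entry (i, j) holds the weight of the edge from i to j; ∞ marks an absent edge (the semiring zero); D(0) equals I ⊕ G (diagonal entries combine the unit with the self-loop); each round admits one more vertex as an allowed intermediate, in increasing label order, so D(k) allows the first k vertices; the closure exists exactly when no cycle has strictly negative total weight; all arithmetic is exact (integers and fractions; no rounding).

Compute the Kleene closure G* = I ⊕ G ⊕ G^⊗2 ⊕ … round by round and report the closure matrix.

D(0):
  [0, 5, ∞]
  [-2, 0, 4]
  [∞, 1, 0]
D(1):
  [0, 5, ∞]
  [-2, 0, 4]
  [∞, 1, 0]
D(2):
  [0, 5, 9]
  [-2, 0, 4]
  [-1, 1, 0]
D(3):
  [0, 5, 9]
  [-2, 0, 4]
  [-1, 1, 0]
Answer: G* = [[0, 5, 9], [-2, 0, 4], [-1, 1, 0]]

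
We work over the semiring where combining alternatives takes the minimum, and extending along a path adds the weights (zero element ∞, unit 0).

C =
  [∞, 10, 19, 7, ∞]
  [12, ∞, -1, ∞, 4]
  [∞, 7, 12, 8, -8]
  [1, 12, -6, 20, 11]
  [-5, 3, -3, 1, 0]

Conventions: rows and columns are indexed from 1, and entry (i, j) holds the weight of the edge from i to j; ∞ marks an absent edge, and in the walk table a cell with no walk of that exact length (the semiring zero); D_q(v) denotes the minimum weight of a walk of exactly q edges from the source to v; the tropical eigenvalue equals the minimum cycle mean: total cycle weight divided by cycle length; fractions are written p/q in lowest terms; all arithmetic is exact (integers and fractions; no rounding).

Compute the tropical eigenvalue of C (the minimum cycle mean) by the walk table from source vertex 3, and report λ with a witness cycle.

q=0: [∞, ∞, 0, ∞, ∞]
q=1: [∞, 7, 12, 8, -8]
q=2: [-13, -5, -11, -7, -8]
q=3: [-13, -5, -13, -7, -19]
q=4: [-24, -16, -22, -18, -21]
q=5: [-26, -18, -24, -20, -30]
Optimal cycle mean attained by: cycle 3->5->3, total (-8) + (-3), length 2.
Answer: λ = -11/2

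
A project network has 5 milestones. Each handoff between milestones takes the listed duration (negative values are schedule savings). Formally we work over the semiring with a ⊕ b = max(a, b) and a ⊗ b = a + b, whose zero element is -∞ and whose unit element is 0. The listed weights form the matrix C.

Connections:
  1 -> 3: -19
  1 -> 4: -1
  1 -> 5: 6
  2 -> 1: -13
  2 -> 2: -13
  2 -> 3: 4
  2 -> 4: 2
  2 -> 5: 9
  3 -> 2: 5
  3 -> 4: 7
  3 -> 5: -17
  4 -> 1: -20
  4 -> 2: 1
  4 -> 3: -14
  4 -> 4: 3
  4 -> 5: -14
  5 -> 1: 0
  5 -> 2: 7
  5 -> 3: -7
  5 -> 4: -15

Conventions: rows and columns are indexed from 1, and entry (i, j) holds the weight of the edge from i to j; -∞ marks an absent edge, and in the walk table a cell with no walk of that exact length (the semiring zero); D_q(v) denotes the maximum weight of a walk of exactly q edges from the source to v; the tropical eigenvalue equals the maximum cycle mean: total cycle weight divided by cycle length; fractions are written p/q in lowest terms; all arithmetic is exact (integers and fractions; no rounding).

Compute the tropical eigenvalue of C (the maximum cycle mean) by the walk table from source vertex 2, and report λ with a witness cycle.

q=0: [-∞, 0, -∞, -∞, -∞]
q=1: [-13, -13, 4, 2, 9]
q=2: [9, 16, 2, 11, -4]
q=3: [3, 12, 20, 18, 25]
q=4: [25, 32, 18, 27, 21]
q=5: [21, 28, 36, 34, 41]
Optimal cycle mean attained by: cycle 2->5->2, total 9 + 7, length 2.
Answer: λ = 8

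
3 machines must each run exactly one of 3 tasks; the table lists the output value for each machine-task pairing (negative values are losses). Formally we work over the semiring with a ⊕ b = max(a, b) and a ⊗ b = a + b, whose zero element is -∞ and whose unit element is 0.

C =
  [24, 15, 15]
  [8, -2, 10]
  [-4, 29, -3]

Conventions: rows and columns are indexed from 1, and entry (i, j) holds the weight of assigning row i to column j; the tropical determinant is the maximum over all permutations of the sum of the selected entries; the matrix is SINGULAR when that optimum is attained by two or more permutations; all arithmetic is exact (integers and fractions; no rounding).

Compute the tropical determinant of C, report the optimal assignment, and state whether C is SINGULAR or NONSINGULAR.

σ = (1, 2, 3): 24 + (-2) + (-3) = 19
σ = (1, 3, 2): 24 + 10 + 29 = 63
σ = (2, 1, 3): 15 + 8 + (-3) = 20
σ = (2, 3, 1): 15 + 10 + (-4) = 21
σ = (3, 1, 2): 15 + 8 + 29 = 52
σ = (3, 2, 1): 15 + (-2) + (-4) = 9
Optimal value attained by: σ = (1, 3, 2).
Answer: det⊕(C) = 63; verdict: NONSINGULAR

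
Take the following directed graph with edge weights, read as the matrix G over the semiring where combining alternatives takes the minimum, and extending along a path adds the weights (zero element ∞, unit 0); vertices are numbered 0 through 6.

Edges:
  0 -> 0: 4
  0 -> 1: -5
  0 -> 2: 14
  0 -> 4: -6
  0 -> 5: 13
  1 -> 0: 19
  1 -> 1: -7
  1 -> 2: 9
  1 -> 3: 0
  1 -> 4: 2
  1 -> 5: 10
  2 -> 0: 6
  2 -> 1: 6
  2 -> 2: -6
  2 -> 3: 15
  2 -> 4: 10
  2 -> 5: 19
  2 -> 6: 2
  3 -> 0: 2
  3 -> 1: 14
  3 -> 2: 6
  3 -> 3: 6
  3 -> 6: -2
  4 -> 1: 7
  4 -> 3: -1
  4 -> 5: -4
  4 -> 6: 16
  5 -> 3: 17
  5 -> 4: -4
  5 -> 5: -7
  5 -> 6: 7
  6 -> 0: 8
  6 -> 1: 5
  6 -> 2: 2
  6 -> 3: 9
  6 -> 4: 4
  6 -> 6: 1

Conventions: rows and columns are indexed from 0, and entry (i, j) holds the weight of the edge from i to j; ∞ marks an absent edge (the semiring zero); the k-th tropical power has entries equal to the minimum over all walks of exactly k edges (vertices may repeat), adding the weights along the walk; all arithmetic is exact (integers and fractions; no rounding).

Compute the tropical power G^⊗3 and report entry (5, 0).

G^⊗2:
  [8, -12, 4, -7, -3, -10, 10]
  [2, -14, 2, -7, -5, -2, -2]
  [0, -1, -12, 6, 0, 6, -4]
  [6, -3, 0, 7, -4, 15, -1]
  [1, 0, 5, 5, -8, -11, -3]
  [15, 3, 9, -5, -11, -14, 0]
  [8, -2, -4, 3, 2, 0, 2]
G^⊗3:
  [-5, -19, -3, -12, -14, -17, -9]
  [-5, -21, -5, -14, -12, -9, -9]
  [-6, -8, -18, -1, -6, -4, -10]
  [6, -10, -6, -5, -1, -8, 0]
  [5, -7, -1, -9, -15, -18, -4]
  [-3, -4, 1, -12, -18, -21, -7]
  [2, -9, -10, -2, -4, -7, -2]
Key observation: the optimum is the walk 5->4->3->0, with weight (-4) + (-1) + 2 = -3.
Optimal value attained by: walk 5->4->3->0.
Answer: (G^⊗3)[5][0] = -3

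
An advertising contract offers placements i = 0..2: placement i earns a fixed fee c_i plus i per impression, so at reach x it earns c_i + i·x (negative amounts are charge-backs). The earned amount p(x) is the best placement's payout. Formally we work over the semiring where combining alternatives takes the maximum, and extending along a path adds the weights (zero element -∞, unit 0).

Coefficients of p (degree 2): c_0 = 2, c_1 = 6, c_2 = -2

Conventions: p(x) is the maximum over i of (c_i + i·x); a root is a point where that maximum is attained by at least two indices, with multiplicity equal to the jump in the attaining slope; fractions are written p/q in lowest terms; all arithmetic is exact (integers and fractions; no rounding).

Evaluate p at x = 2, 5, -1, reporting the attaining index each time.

p(2) = max(2+0·2=2, 6+1·2=8, -2+2·2=2) = 8 (attained by i=1)
p(5) = max(2+0·5=2, 6+1·5=11, -2+2·5=8) = 11 (attained by i=1)
p(-1) = max(2+0·(-1)=2, 6+1·(-1)=5, -2+2·(-1)=-4) = 5 (attained by i=1)
Answer: p(2) = 8; p(5) = 11; p(-1) = 5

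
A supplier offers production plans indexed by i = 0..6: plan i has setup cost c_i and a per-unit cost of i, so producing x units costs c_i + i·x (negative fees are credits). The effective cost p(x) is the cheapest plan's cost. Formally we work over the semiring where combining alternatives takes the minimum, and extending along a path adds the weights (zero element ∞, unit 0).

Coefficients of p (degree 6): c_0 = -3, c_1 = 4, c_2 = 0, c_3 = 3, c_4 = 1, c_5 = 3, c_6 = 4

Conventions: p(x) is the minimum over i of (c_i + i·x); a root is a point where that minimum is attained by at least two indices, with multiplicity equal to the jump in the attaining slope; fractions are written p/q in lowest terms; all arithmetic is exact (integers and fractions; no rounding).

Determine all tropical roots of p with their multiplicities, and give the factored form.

hull edge (i=0, c=-3) to (i=4, c=1): slope 1, span 4
hull edge (i=4, c=1) to (i=6, c=4): slope 3/2, span 2
Factored form: p(x) = 4 ⊗ (x ⊕ (-3/2)) ⊗ (x ⊕ (-3/2)) ⊗ (x ⊕ (-1)) ⊗ (x ⊕ (-1)) ⊗ (x ⊕ (-1)) ⊗ (x ⊕ (-1))
Answer: roots = -3/2 (mult 2), -1 (mult 4)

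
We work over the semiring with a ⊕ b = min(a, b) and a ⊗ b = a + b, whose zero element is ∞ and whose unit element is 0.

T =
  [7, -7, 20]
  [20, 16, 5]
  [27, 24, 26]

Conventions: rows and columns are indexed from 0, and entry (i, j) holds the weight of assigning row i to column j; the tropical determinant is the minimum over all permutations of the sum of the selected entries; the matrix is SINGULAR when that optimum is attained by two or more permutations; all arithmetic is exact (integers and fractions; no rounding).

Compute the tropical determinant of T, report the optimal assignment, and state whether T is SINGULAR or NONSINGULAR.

σ = (0, 1, 2): 7 + 16 + 26 = 49
σ = (0, 2, 1): 7 + 5 + 24 = 36
σ = (1, 0, 2): (-7) + 20 + 26 = 39
σ = (1, 2, 0): (-7) + 5 + 27 = 25
σ = (2, 0, 1): 20 + 20 + 24 = 64
σ = (2, 1, 0): 20 + 16 + 27 = 63
Optimal value attained by: σ = (1, 2, 0).
Answer: det⊕(T) = 25; verdict: NONSINGULAR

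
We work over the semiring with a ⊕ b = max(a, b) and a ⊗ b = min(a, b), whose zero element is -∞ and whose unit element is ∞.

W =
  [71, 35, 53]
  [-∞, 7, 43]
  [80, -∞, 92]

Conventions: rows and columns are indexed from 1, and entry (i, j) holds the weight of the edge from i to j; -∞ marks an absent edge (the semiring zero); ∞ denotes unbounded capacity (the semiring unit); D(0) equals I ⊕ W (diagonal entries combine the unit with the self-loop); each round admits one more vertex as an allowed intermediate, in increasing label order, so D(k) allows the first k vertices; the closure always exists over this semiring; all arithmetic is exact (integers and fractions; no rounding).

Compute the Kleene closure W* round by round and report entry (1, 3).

D(0):
  [∞, 35, 53]
  [-∞, ∞, 43]
  [80, -∞, ∞]
D(1):
  [∞, 35, 53]
  [-∞, ∞, 43]
  [80, 35, ∞]
D(2):
  [∞, 35, 53]
  [-∞, ∞, 43]
  [80, 35, ∞]
D(3):
  [∞, 35, 53]
  [43, ∞, 43]
  [80, 35, ∞]
Answer: W*[1][3] = 53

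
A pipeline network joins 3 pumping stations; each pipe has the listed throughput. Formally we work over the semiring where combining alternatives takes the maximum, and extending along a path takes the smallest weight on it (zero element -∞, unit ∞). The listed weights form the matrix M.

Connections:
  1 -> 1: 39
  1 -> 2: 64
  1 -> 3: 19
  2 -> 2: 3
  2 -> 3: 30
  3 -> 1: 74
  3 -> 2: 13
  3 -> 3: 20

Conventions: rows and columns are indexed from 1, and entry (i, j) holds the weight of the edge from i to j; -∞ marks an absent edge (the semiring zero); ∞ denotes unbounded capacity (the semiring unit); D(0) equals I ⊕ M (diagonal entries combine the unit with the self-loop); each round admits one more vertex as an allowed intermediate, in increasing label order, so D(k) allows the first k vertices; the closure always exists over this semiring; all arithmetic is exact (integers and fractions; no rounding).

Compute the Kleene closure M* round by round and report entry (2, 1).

D(0):
  [∞, 64, 19]
  [-∞, ∞, 30]
  [74, 13, ∞]
D(1):
  [∞, 64, 19]
  [-∞, ∞, 30]
  [74, 64, ∞]
D(2):
  [∞, 64, 30]
  [-∞, ∞, 30]
  [74, 64, ∞]
D(3):
  [∞, 64, 30]
  [30, ∞, 30]
  [74, 64, ∞]
Answer: M*[2][1] = 30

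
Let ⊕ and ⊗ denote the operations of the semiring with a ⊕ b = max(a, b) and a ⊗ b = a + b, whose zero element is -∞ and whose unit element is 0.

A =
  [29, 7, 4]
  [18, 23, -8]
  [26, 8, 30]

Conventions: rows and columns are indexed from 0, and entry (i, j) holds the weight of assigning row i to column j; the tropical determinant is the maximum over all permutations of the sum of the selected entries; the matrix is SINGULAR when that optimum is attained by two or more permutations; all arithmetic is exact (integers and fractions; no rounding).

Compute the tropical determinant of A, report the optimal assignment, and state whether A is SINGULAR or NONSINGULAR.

σ = (0, 1, 2): 29 + 23 + 30 = 82
σ = (0, 2, 1): 29 + (-8) + 8 = 29
σ = (1, 0, 2): 7 + 18 + 30 = 55
σ = (1, 2, 0): 7 + (-8) + 26 = 25
σ = (2, 0, 1): 4 + 18 + 8 = 30
σ = (2, 1, 0): 4 + 23 + 26 = 53
Optimal value attained by: σ = (0, 1, 2).
Answer: det⊕(A) = 82; verdict: NONSINGULAR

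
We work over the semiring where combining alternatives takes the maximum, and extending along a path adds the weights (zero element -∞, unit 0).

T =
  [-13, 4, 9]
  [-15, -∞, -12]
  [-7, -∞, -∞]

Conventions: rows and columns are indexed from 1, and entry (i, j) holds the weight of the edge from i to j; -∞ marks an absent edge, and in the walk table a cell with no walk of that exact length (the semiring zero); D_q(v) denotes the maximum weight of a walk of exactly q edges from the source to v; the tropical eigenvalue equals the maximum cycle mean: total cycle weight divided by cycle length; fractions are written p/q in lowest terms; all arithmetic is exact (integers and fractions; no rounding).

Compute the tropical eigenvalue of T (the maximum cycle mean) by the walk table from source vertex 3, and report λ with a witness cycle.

q=0: [-∞, -∞, 0]
q=1: [-7, -∞, -∞]
q=2: [-20, -3, 2]
q=3: [-5, -16, -11]
Optimal cycle mean attained by: cycle 1->3->1, total 9 + (-7), length 2.
Answer: λ = 1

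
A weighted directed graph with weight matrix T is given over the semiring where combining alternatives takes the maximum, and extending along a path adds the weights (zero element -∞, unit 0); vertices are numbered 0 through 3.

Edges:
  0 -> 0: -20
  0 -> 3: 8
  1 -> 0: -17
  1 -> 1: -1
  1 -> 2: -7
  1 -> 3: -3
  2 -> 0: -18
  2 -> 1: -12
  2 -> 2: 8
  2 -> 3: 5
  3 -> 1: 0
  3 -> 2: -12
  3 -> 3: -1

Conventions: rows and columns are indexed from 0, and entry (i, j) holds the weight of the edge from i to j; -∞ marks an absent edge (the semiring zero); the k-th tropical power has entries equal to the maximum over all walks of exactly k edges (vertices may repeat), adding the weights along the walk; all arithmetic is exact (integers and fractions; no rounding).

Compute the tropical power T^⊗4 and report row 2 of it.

T^⊗2:
  [-40, 8, -4, 7]
  [-18, -2, 1, -2]
  [-10, 5, 16, 13]
  [-17, -1, -4, -2]
T^⊗3:
  [-9, 7, 4, 6]
  [-17, -2, 9, 6]
  [-2, 13, 24, 21]
  [-18, -2, 4, 1]
T^⊗4:
  [-10, 6, 12, 9]
  [-9, 6, 17, 14]
  [6, 21, 32, 29]
  [-14, 1, 12, 9]
Answer: row 2 of T^⊗4 = [6, 21, 32, 29]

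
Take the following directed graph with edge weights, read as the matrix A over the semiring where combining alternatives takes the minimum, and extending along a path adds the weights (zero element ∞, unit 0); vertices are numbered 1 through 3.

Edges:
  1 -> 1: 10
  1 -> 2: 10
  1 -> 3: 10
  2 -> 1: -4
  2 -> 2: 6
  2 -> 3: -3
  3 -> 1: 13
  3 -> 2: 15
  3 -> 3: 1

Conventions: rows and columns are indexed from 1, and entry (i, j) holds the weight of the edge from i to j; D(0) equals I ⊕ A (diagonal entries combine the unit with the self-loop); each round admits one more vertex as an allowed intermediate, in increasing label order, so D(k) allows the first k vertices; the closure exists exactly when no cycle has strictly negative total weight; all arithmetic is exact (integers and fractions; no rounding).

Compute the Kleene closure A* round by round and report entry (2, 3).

D(0):
  [0, 10, 10]
  [-4, 0, -3]
  [13, 15, 0]
D(1):
  [0, 10, 10]
  [-4, 0, -3]
  [13, 15, 0]
D(2):
  [0, 10, 7]
  [-4, 0, -3]
  [11, 15, 0]
D(3):
  [0, 10, 7]
  [-4, 0, -3]
  [11, 15, 0]
Answer: A*[2][3] = -3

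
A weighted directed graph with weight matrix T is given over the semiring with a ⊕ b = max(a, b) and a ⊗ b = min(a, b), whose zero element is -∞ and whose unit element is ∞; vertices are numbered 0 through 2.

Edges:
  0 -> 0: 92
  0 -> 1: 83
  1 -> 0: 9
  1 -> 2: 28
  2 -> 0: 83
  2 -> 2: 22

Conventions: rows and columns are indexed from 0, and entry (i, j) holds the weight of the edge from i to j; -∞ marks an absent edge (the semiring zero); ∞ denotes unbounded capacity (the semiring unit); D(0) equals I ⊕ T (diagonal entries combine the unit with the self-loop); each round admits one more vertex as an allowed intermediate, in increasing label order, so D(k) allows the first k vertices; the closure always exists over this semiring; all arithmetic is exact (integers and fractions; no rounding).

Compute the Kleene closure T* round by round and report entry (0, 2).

D(0):
  [∞, 83, -∞]
  [9, ∞, 28]
  [83, -∞, ∞]
D(1):
  [∞, 83, -∞]
  [9, ∞, 28]
  [83, 83, ∞]
D(2):
  [∞, 83, 28]
  [9, ∞, 28]
  [83, 83, ∞]
D(3):
  [∞, 83, 28]
  [28, ∞, 28]
  [83, 83, ∞]
Answer: T*[0][2] = 28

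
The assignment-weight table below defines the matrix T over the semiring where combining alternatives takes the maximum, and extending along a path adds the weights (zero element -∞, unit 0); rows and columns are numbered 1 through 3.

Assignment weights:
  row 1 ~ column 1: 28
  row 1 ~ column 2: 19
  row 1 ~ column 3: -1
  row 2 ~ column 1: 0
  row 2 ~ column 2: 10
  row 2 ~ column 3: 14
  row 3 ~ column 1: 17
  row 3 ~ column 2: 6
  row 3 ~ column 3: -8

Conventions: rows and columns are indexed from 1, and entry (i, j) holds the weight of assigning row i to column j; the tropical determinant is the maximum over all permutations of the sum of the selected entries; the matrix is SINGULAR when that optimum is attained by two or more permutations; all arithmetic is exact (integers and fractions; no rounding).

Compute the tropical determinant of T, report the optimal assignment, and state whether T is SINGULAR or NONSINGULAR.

σ = (1, 2, 3): 28 + 10 + (-8) = 30
σ = (1, 3, 2): 28 + 14 + 6 = 48
σ = (2, 1, 3): 19 + 0 + (-8) = 11
σ = (2, 3, 1): 19 + 14 + 17 = 50
σ = (3, 1, 2): (-1) + 0 + 6 = 5
σ = (3, 2, 1): (-1) + 10 + 17 = 26
Optimal value attained by: σ = (2, 3, 1).
Answer: det⊕(T) = 50; verdict: NONSINGULAR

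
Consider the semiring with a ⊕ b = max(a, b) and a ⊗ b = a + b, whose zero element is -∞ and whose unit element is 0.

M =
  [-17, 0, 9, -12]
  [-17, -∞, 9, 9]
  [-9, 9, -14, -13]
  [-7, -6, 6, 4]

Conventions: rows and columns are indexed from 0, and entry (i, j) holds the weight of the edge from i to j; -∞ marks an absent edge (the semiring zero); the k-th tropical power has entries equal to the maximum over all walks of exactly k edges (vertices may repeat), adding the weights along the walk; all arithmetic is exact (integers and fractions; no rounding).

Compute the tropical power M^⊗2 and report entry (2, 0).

M^⊗2:
  [0, 18, 9, 9]
  [2, 18, 15, 13]
  [-8, -5, 18, 18]
  [-3, 15, 10, 8]
Key observation: the optimum is the walk 2->1->0, with weight 9 + (-17) = -8.
Optimal value attained by: walk 2->1->0.
Answer: (M^⊗2)[2][0] = -8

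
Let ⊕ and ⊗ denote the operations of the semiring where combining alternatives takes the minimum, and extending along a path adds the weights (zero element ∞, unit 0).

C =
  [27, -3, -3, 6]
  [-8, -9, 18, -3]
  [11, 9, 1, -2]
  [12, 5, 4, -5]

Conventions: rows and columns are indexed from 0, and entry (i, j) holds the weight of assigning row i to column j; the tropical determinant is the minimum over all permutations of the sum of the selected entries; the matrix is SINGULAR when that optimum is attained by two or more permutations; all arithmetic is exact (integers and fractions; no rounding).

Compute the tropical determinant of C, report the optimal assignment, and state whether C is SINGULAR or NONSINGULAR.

σ = (0, 1, 2, 3): 27 + (-9) + 1 + (-5) = 14
σ = (0, 1, 3, 2): 27 + (-9) + (-2) + 4 = 20
σ = (0, 2, 1, 3): 27 + 18 + 9 + (-5) = 49
σ = (0, 2, 3, 1): 27 + 18 + (-2) + 5 = 48
σ = (0, 3, 1, 2): 27 + (-3) + 9 + 4 = 37
σ = (0, 3, 2, 1): 27 + (-3) + 1 + 5 = 30
σ = (1, 0, 2, 3): (-3) + (-8) + 1 + (-5) = -15
σ = (1, 0, 3, 2): (-3) + (-8) + (-2) + 4 = -9
σ = (1, 2, 0, 3): (-3) + 18 + 11 + (-5) = 21
σ = (1, 2, 3, 0): (-3) + 18 + (-2) + 12 = 25
σ = (1, 3, 0, 2): (-3) + (-3) + 11 + 4 = 9
σ = (1, 3, 2, 0): (-3) + (-3) + 1 + 12 = 7
σ = (2, 0, 1, 3): (-3) + (-8) + 9 + (-5) = -7
σ = (2, 0, 3, 1): (-3) + (-8) + (-2) + 5 = -8
σ = (2, 1, 0, 3): (-3) + (-9) + 11 + (-5) = -6
σ = (2, 1, 3, 0): (-3) + (-9) + (-2) + 12 = -2
σ = (2, 3, 0, 1): (-3) + (-3) + 11 + 5 = 10
σ = (2, 3, 1, 0): (-3) + (-3) + 9 + 12 = 15
σ = (3, 0, 1, 2): 6 + (-8) + 9 + 4 = 11
σ = (3, 0, 2, 1): 6 + (-8) + 1 + 5 = 4
σ = (3, 1, 0, 2): 6 + (-9) + 11 + 4 = 12
σ = (3, 1, 2, 0): 6 + (-9) + 1 + 12 = 10
σ = (3, 2, 0, 1): 6 + 18 + 11 + 5 = 40
σ = (3, 2, 1, 0): 6 + 18 + 9 + 12 = 45
Optimal value attained by: σ = (1, 0, 2, 3).
Answer: det⊕(C) = -15; verdict: NONSINGULAR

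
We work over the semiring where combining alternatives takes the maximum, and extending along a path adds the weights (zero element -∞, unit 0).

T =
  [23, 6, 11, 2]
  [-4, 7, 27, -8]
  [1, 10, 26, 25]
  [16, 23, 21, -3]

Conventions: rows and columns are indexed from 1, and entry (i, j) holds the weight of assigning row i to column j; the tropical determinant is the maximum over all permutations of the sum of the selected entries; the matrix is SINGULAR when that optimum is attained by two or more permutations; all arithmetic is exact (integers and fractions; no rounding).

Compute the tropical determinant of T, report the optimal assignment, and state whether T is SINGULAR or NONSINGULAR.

σ = (1, 2, 3, 4): 23 + 7 + 26 + (-3) = 53
σ = (1, 2, 4, 3): 23 + 7 + 25 + 21 = 76
σ = (1, 3, 2, 4): 23 + 27 + 10 + (-3) = 57
σ = (1, 3, 4, 2): 23 + 27 + 25 + 23 = 98
σ = (1, 4, 2, 3): 23 + (-8) + 10 + 21 = 46
σ = (1, 4, 3, 2): 23 + (-8) + 26 + 23 = 64
σ = (2, 1, 3, 4): 6 + (-4) + 26 + (-3) = 25
σ = (2, 1, 4, 3): 6 + (-4) + 25 + 21 = 48
σ = (2, 3, 1, 4): 6 + 27 + 1 + (-3) = 31
σ = (2, 3, 4, 1): 6 + 27 + 25 + 16 = 74
σ = (2, 4, 1, 3): 6 + (-8) + 1 + 21 = 20
σ = (2, 4, 3, 1): 6 + (-8) + 26 + 16 = 40
σ = (3, 1, 2, 4): 11 + (-4) + 10 + (-3) = 14
σ = (3, 1, 4, 2): 11 + (-4) + 25 + 23 = 55
σ = (3, 2, 1, 4): 11 + 7 + 1 + (-3) = 16
σ = (3, 2, 4, 1): 11 + 7 + 25 + 16 = 59
σ = (3, 4, 1, 2): 11 + (-8) + 1 + 23 = 27
σ = (3, 4, 2, 1): 11 + (-8) + 10 + 16 = 29
σ = (4, 1, 2, 3): 2 + (-4) + 10 + 21 = 29
σ = (4, 1, 3, 2): 2 + (-4) + 26 + 23 = 47
σ = (4, 2, 1, 3): 2 + 7 + 1 + 21 = 31
σ = (4, 2, 3, 1): 2 + 7 + 26 + 16 = 51
σ = (4, 3, 1, 2): 2 + 27 + 1 + 23 = 53
σ = (4, 3, 2, 1): 2 + 27 + 10 + 16 = 55
Optimal value attained by: σ = (1, 3, 4, 2).
Answer: det⊕(T) = 98; verdict: NONSINGULAR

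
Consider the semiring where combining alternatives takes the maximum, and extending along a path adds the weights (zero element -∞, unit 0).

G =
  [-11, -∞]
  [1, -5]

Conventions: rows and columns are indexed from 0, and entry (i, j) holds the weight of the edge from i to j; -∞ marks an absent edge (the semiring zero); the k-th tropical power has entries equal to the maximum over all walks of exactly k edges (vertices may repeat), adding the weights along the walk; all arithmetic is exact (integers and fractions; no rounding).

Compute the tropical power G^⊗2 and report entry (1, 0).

G^⊗2:
  [-22, -∞]
  [-4, -10]
Key observation: the optimum is the walk 1->1->0, with weight (-5) + 1 = -4.
Optimal value attained by: walk 1->1->0.
Answer: (G^⊗2)[1][0] = -4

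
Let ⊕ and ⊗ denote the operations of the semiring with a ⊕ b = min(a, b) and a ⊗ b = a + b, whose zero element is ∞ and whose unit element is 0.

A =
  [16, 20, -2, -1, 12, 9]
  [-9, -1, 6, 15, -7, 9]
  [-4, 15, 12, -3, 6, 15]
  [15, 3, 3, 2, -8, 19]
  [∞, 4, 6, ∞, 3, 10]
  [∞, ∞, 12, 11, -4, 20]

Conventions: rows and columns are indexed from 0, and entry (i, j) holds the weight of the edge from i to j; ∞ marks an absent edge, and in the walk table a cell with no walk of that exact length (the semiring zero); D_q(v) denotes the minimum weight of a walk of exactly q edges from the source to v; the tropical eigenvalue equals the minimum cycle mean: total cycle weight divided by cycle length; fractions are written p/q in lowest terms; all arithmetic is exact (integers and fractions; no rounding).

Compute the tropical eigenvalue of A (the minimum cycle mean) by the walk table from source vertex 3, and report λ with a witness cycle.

q=0: [∞, ∞, ∞, 0, ∞, ∞]
q=1: [15, 3, 3, 2, -8, 19]
q=2: [-6, -4, -2, 0, -6, 2]
q=3: [-13, -5, -8, -7, -11, 3]
q=4: [-14, -7, -15, -14, -15, -4]
q=5: [-19, -11, -16, -18, -22, -5]
q=6: [-20, -18, -21, -20, -26, -12]
Optimal cycle mean attained by: cycle 0->2->3->4->1->0, total (-2) + (-3) + (-8) + 4 + (-9), length 5.
Answer: λ = -18/5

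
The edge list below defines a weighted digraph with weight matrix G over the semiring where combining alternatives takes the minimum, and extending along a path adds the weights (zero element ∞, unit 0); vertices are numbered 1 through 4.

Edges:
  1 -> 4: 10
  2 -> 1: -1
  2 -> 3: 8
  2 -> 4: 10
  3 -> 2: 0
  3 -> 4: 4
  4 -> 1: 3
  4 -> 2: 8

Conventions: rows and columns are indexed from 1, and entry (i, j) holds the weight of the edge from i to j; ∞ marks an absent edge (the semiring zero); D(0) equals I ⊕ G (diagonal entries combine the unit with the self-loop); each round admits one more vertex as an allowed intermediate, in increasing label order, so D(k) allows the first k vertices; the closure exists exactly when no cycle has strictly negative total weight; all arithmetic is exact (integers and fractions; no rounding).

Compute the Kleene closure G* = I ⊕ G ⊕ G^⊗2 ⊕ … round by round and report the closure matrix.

D(0):
  [0, ∞, ∞, 10]
  [-1, 0, 8, 10]
  [∞, 0, 0, 4]
  [3, 8, ∞, 0]
D(1):
  [0, ∞, ∞, 10]
  [-1, 0, 8, 9]
  [∞, 0, 0, 4]
  [3, 8, ∞, 0]
D(2):
  [0, ∞, ∞, 10]
  [-1, 0, 8, 9]
  [-1, 0, 0, 4]
  [3, 8, 16, 0]
D(3):
  [0, ∞, ∞, 10]
  [-1, 0, 8, 9]
  [-1, 0, 0, 4]
  [3, 8, 16, 0]
D(4):
  [0, 18, 26, 10]
  [-1, 0, 8, 9]
  [-1, 0, 0, 4]
  [3, 8, 16, 0]
Answer: G* = [[0, 18, 26, 10], [-1, 0, 8, 9], [-1, 0, 0, 4], [3, 8, 16, 0]]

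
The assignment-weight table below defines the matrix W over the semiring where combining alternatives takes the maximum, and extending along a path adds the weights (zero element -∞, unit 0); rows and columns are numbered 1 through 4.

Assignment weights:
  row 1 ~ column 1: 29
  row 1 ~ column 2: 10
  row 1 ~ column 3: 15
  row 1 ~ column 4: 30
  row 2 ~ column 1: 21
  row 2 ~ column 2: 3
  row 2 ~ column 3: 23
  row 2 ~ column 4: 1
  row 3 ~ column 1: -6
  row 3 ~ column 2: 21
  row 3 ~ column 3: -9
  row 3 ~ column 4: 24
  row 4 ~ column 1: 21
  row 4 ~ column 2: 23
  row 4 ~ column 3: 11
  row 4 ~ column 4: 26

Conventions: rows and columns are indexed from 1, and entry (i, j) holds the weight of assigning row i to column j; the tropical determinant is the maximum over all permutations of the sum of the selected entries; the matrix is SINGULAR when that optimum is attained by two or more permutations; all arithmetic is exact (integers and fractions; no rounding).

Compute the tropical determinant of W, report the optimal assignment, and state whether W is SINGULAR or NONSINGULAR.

σ = (1, 2, 3, 4): 29 + 3 + (-9) + 26 = 49
σ = (1, 2, 4, 3): 29 + 3 + 24 + 11 = 67
σ = (1, 3, 2, 4): 29 + 23 + 21 + 26 = 99
σ = (1, 3, 4, 2): 29 + 23 + 24 + 23 = 99
σ = (1, 4, 2, 3): 29 + 1 + 21 + 11 = 62
σ = (1, 4, 3, 2): 29 + 1 + (-9) + 23 = 44
σ = (2, 1, 3, 4): 10 + 21 + (-9) + 26 = 48
σ = (2, 1, 4, 3): 10 + 21 + 24 + 11 = 66
σ = (2, 3, 1, 4): 10 + 23 + (-6) + 26 = 53
σ = (2, 3, 4, 1): 10 + 23 + 24 + 21 = 78
σ = (2, 4, 1, 3): 10 + 1 + (-6) + 11 = 16
σ = (2, 4, 3, 1): 10 + 1 + (-9) + 21 = 23
σ = (3, 1, 2, 4): 15 + 21 + 21 + 26 = 83
σ = (3, 1, 4, 2): 15 + 21 + 24 + 23 = 83
σ = (3, 2, 1, 4): 15 + 3 + (-6) + 26 = 38
σ = (3, 2, 4, 1): 15 + 3 + 24 + 21 = 63
σ = (3, 4, 1, 2): 15 + 1 + (-6) + 23 = 33
σ = (3, 4, 2, 1): 15 + 1 + 21 + 21 = 58
σ = (4, 1, 2, 3): 30 + 21 + 21 + 11 = 83
σ = (4, 1, 3, 2): 30 + 21 + (-9) + 23 = 65
σ = (4, 2, 1, 3): 30 + 3 + (-6) + 11 = 38
σ = (4, 2, 3, 1): 30 + 3 + (-9) + 21 = 45
σ = (4, 3, 1, 2): 30 + 23 + (-6) + 23 = 70
σ = (4, 3, 2, 1): 30 + 23 + 21 + 21 = 95
Optimal value attained by: σ = (1, 3, 2, 4).
Answer: det⊕(W) = 99; verdict: SINGULAR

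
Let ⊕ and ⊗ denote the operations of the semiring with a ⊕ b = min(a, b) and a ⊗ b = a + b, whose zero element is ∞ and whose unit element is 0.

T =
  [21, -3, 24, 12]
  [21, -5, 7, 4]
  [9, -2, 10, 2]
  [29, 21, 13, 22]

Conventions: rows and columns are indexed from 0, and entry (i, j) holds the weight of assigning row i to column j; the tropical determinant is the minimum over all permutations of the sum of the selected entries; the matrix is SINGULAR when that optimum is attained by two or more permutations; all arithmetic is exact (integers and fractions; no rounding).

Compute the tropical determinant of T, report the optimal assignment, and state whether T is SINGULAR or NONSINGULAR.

σ = (0, 1, 2, 3): 21 + (-5) + 10 + 22 = 48
σ = (0, 1, 3, 2): 21 + (-5) + 2 + 13 = 31
σ = (0, 2, 1, 3): 21 + 7 + (-2) + 22 = 48
σ = (0, 2, 3, 1): 21 + 7 + 2 + 21 = 51
σ = (0, 3, 1, 2): 21 + 4 + (-2) + 13 = 36
σ = (0, 3, 2, 1): 21 + 4 + 10 + 21 = 56
σ = (1, 0, 2, 3): (-3) + 21 + 10 + 22 = 50
σ = (1, 0, 3, 2): (-3) + 21 + 2 + 13 = 33
σ = (1, 2, 0, 3): (-3) + 7 + 9 + 22 = 35
σ = (1, 2, 3, 0): (-3) + 7 + 2 + 29 = 35
σ = (1, 3, 0, 2): (-3) + 4 + 9 + 13 = 23
σ = (1, 3, 2, 0): (-3) + 4 + 10 + 29 = 40
σ = (2, 0, 1, 3): 24 + 21 + (-2) + 22 = 65
σ = (2, 0, 3, 1): 24 + 21 + 2 + 21 = 68
σ = (2, 1, 0, 3): 24 + (-5) + 9 + 22 = 50
σ = (2, 1, 3, 0): 24 + (-5) + 2 + 29 = 50
σ = (2, 3, 0, 1): 24 + 4 + 9 + 21 = 58
σ = (2, 3, 1, 0): 24 + 4 + (-2) + 29 = 55
σ = (3, 0, 1, 2): 12 + 21 + (-2) + 13 = 44
σ = (3, 0, 2, 1): 12 + 21 + 10 + 21 = 64
σ = (3, 1, 0, 2): 12 + (-5) + 9 + 13 = 29
σ = (3, 1, 2, 0): 12 + (-5) + 10 + 29 = 46
σ = (3, 2, 0, 1): 12 + 7 + 9 + 21 = 49
σ = (3, 2, 1, 0): 12 + 7 + (-2) + 29 = 46
Optimal value attained by: σ = (1, 3, 0, 2).
Answer: det⊕(T) = 23; verdict: NONSINGULAR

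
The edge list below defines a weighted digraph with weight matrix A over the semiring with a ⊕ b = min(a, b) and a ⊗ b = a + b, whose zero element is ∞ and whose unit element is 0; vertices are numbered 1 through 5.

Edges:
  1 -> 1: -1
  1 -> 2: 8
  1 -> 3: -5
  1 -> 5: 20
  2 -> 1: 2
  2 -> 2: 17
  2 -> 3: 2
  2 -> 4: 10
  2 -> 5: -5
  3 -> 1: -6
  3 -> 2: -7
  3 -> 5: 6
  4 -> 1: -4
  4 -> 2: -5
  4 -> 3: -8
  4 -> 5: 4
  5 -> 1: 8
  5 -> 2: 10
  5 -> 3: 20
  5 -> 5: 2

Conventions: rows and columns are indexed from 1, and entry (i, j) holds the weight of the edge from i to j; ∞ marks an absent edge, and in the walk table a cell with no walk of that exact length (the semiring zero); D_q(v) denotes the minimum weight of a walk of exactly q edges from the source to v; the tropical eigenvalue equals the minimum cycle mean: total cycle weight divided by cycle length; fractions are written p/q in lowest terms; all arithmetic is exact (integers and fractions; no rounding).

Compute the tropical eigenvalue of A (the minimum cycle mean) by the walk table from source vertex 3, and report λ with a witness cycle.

q=0: [∞, ∞, 0, ∞, ∞]
q=1: [-6, -7, ∞, ∞, 6]
q=2: [-7, 2, -11, 3, -12]
q=3: [-17, -18, -12, 12, -10]
q=4: [-18, -19, -22, -8, -23]
q=5: [-28, -29, -23, -9, -24]
Optimal cycle mean attained by: cycle 1->3->1, total (-5) + (-6), length 2.
Answer: λ = -11/2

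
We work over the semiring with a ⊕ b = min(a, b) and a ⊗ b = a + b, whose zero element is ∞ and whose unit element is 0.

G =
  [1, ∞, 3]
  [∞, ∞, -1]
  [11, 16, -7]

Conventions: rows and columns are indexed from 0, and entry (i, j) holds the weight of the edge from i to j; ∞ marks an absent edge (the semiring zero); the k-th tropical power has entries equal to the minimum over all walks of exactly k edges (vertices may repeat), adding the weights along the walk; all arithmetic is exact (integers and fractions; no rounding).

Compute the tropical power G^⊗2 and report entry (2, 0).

G^⊗2:
  [2, 19, -4]
  [10, 15, -8]
  [4, 9, -14]
Key observation: the optimum is the walk 2->2->0, with weight (-7) + 11 = 4.
Optimal value attained by: walk 2->2->0.
Answer: (G^⊗2)[2][0] = 4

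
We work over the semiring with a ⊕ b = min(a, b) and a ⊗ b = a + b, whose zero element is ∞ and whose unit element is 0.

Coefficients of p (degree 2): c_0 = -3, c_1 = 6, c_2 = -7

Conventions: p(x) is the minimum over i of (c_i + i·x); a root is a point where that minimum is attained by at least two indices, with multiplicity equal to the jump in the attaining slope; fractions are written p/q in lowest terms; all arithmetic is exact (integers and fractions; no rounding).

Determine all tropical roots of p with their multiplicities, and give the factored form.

hull edge (i=0, c=-3) to (i=2, c=-7): slope -2, span 2
Factored form: p(x) = -7 ⊗ (x ⊕ 2) ⊗ (x ⊕ 2)
Answer: roots = 2 (mult 2)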